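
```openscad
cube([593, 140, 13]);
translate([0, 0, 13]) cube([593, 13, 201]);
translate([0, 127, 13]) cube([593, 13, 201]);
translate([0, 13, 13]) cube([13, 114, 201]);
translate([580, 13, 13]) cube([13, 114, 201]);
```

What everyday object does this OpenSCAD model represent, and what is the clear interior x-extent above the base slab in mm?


An open box. The internal width is 567 mm.

A 593×140 base slab with four walls standing on it — an open box. The base is 593 mm wide and the walls are 13 mm thick, so the internal width is 593 − 2 × 13 = 567 mm.


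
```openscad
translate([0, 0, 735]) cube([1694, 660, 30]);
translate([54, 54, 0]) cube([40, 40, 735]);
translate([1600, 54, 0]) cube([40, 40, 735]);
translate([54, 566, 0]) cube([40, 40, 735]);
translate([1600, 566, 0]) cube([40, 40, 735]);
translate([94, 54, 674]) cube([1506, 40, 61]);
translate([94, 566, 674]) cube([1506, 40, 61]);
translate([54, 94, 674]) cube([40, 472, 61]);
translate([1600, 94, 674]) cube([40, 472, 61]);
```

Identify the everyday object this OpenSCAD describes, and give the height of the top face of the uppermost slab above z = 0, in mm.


A table. The table height is 765 mm.

A 1694×660×30 slab sits at z = 735 on four 40 mm square posts — a table. The top surface is at 735 + 30 = 765 mm.


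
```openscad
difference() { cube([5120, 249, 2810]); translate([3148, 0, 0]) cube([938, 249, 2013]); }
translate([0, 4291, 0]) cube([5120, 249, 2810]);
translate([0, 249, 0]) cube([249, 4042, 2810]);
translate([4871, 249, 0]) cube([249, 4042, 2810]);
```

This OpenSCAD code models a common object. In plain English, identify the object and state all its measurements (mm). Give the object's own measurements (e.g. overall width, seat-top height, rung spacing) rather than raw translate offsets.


A single room: four walls, each 2810 mm tall and 249 mm thick, enclosing an outside footprint 5120×4540 mm (x × y), no floor or roof. The front and back walls (−y and +y sides) run the full x-width; the side walls fit between their inner faces. A door opening 938 mm wide and 2013 mm tall is cut through the front wall from the floor up, its −x edge 3148 mm from the wall's −x end.


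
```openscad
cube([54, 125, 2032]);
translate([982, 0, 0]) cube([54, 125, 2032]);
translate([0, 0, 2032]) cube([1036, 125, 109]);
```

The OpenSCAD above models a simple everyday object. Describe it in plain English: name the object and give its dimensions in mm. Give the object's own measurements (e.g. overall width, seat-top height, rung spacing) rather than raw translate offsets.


A door frame. The clear opening is 928 mm wide and 2032 mm high. Two 54 mm wide jambs, 125 mm deep, stand either side of the opening from the floor to the top of the opening. A 109 mm thick head sits across the top of both jambs, spanning the full outside width of the frame.


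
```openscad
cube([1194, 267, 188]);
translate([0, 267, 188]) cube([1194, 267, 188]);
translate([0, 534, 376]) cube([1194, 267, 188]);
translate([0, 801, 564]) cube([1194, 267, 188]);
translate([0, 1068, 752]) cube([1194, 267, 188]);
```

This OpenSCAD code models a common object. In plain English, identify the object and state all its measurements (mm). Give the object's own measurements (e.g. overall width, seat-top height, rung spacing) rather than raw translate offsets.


A straight staircase of 5 solid steps. Each step is 1194 mm wide (x), 267 mm deep (y, the going) and 188 mm tall (the rise). The first step rests on the floor; each subsequent step sits one going further in +y and one rise higher in +z, directly behind and above the previous step with no overlap.


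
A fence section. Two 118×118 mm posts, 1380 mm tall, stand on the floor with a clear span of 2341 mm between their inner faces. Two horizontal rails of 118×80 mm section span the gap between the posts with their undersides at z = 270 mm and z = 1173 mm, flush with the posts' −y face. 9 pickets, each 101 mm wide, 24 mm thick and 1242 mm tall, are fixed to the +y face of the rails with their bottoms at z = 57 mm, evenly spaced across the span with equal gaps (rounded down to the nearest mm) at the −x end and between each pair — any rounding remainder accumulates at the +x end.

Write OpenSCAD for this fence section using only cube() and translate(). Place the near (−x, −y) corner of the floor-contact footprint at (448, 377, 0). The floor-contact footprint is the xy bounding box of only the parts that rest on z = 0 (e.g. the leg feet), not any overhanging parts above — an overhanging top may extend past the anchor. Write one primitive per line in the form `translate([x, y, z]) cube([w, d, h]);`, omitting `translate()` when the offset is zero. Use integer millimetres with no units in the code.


translate([448, 377, 0]) cube([118, 118, 1380]);
translate([2907, 377, 0]) cube([118, 118, 1380]);
translate([566, 377, 270]) cube([2341, 118, 80]);
translate([566, 377, 1173]) cube([2341, 118, 80]);
translate([709, 495, 57]) cube([101, 24, 1242]);
translate([953, 495, 57]) cube([101, 24, 1242]);
translate([1197, 495, 57]) cube([101, 24, 1242]);
translate([1441, 495, 57]) cube([101, 24, 1242]);
translate([1685, 495, 57]) cube([101, 24, 1242]);
translate([1929, 495, 57]) cube([101, 24, 1242]);
translate([2173, 495, 57]) cube([101, 24, 1242]);
translate([2417, 495, 57]) cube([101, 24, 1242]);
translate([2661, 495, 57]) cube([101, 24, 1242]);


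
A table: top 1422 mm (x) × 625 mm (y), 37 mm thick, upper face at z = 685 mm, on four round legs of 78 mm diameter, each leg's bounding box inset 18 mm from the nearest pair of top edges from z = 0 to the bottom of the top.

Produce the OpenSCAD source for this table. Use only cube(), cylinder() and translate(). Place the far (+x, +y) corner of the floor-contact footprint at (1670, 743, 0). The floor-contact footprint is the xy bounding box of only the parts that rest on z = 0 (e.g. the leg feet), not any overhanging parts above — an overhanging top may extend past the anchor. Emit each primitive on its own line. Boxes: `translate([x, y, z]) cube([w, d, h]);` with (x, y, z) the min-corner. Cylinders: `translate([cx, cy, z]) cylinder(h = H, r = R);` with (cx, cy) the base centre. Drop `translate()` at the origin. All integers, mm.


translate([266, 136, 648]) cube([1422, 625, 37]);
translate([323, 193, 0]) cylinder(h = 648, r = 39);
translate([1631, 193, 0]) cylinder(h = 648, r = 39);
translate([323, 704, 0]) cylinder(h = 648, r = 39);
translate([1631, 704, 0]) cylinder(h = 648, r = 39);


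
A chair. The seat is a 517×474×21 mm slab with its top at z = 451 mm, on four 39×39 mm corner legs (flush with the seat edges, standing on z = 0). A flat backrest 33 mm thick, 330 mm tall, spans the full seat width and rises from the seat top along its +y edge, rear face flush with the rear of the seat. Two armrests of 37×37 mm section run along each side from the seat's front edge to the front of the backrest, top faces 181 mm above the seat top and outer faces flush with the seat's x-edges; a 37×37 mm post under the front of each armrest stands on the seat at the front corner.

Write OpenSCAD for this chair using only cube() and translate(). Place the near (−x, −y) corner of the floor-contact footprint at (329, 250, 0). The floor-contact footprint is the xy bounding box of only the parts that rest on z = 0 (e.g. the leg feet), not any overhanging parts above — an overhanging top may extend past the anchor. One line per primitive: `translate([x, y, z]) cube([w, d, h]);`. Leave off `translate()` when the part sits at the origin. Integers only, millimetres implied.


translate([329, 250, 430]) cube([517, 474, 21]);
translate([329, 250, 0]) cube([39, 39, 430]);
translate([807, 250, 0]) cube([39, 39, 430]);
translate([329, 685, 0]) cube([39, 39, 430]);
translate([807, 685, 0]) cube([39, 39, 430]);
translate([329, 691, 451]) cube([517, 33, 330]);
translate([329, 250, 595]) cube([37, 441, 37]);
translate([809, 250, 595]) cube([37, 441, 37]);
translate([329, 250, 451]) cube([37, 37, 144]);
translate([809, 250, 451]) cube([37, 37, 144]);


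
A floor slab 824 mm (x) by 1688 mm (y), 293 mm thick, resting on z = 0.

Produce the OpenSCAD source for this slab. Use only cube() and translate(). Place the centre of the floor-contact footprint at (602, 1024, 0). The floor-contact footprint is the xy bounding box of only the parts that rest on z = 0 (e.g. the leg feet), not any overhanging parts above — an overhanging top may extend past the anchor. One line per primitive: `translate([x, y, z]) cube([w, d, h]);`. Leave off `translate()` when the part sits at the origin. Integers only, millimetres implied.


translate([190, 180, 0]) cube([824, 1688, 293]);


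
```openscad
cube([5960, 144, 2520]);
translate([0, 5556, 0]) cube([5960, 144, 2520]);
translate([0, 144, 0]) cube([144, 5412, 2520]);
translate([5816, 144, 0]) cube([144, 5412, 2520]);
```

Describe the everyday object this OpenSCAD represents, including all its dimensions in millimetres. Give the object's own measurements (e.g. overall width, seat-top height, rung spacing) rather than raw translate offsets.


The wall frame of a small rectangular building: four walls, each 2520 mm tall and 144 mm thick, enclosing a footprint 5960 mm (x) by 5700 mm (y) outside-to-outside, with no floor or roof. The front and back walls (the −y and +y sides) span the full width; the two side walls fit between them.


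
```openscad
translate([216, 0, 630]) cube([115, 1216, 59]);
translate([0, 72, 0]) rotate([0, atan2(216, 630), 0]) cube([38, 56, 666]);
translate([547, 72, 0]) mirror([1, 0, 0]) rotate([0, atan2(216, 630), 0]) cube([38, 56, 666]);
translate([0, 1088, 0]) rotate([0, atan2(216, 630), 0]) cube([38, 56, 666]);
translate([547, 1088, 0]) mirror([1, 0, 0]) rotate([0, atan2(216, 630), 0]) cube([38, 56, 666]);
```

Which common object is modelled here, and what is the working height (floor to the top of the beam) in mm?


A sawhorse. The overall height is 689 mm.

A beam across two mirrored pairs of raked legs — a sawhorse. The beam's underside is at z = 630 (matching the legs' vertical rise in atan2(216, 630)) and the beam is 59 mm tall, so its top is at 630 + 59 = 689 mm. The raked legs top out at the beam's underside, so that is the highest point.


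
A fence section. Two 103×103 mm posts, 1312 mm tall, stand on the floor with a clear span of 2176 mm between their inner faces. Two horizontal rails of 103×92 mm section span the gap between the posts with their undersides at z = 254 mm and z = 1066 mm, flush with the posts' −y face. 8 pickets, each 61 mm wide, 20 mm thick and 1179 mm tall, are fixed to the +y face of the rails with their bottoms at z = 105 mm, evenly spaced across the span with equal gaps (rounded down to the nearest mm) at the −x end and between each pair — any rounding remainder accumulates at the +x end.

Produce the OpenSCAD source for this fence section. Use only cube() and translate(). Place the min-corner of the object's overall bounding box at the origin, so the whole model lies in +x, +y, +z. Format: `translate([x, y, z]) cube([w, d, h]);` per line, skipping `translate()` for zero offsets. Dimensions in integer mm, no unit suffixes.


cube([103, 103, 1312]);
translate([2279, 0, 0]) cube([103, 103, 1312]);
translate([103, 0, 254]) cube([2176, 103, 92]);
translate([103, 0, 1066]) cube([2176, 103, 92]);
translate([290, 103, 105]) cube([61, 20, 1179]);
translate([538, 103, 105]) cube([61, 20, 1179]);
translate([786, 103, 105]) cube([61, 20, 1179]);
translate([1034, 103, 105]) cube([61, 20, 1179]);
translate([1282, 103, 105]) cube([61, 20, 1179]);
translate([1530, 103, 105]) cube([61, 20, 1179]);
translate([1778, 103, 105]) cube([61, 20, 1179]);
translate([2026, 103, 105]) cube([61, 20, 1179]);


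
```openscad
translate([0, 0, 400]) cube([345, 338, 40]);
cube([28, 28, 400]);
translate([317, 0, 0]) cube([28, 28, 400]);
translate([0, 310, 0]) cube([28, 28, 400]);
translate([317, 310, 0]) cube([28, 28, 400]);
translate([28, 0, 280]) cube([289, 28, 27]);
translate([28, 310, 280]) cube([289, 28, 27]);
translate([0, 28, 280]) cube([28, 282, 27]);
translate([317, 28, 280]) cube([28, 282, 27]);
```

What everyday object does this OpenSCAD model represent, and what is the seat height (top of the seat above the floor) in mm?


A stool. The seat height is 440 mm.

A 345×338×40 slab at z = 400 on four corner posts — a stool. The seat top is 400 + 40 = 440 mm.


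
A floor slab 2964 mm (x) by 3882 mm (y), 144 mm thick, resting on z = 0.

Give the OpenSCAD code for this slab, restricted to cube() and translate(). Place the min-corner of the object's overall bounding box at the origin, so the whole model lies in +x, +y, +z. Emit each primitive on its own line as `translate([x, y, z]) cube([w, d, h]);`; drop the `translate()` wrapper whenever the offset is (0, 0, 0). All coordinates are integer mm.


cube([2964, 3882, 144]);


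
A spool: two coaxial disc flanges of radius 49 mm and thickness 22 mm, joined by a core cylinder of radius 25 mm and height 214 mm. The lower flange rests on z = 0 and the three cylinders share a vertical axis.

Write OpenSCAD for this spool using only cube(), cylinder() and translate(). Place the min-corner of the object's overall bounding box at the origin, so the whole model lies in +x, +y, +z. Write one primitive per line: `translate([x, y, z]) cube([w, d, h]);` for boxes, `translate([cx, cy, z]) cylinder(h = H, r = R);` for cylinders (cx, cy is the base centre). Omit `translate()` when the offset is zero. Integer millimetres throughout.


translate([49, 49, 0]) cylinder(h = 22, r = 49);
translate([49, 49, 22]) cylinder(h = 214, r = 25);
translate([49, 49, 236]) cylinder(h = 22, r = 49);


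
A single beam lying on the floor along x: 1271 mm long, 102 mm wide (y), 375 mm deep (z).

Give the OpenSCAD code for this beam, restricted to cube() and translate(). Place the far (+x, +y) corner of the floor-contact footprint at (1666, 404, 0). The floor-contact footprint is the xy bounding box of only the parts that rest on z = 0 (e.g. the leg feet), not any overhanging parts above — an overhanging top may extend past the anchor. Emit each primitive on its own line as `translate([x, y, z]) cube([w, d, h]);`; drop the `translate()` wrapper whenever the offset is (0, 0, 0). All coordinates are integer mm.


translate([395, 302, 0]) cube([1271, 102, 375]);


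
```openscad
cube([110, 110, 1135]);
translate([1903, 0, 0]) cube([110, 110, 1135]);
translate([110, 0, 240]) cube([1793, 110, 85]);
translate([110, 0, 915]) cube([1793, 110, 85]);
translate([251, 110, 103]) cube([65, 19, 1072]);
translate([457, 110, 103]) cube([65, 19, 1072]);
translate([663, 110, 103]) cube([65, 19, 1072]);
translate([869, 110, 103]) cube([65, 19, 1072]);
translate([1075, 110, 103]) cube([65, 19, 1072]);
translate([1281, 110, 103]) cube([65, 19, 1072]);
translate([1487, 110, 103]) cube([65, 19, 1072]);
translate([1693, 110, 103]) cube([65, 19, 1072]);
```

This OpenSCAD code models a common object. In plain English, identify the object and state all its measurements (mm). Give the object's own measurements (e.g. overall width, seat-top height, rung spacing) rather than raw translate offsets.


A fence section. Two 110×110 mm posts, 1135 mm tall, stand on the floor with a clear span of 1793 mm between their inner faces. Two horizontal rails of 110×85 mm section span the gap between the posts with their undersides at z = 240 mm and z = 915 mm, flush with the posts' −y face. 8 pickets, each 65 mm wide, 19 mm thick and 1072 mm tall, are fixed to the +y face of the rails with their bottoms at z = 103 mm, spaced across the span with a 141 mm gap after the −x post and between neighbouring pickets, with 145 mm left before the +x post.


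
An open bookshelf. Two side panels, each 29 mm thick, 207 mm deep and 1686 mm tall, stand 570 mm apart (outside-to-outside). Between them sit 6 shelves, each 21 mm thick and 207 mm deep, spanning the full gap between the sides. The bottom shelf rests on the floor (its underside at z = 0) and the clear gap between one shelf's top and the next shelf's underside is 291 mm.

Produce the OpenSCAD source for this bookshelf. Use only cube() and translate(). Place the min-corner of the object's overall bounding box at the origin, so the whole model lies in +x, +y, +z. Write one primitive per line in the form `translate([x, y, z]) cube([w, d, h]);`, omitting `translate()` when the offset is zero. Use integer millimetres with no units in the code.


cube([29, 207, 1686]);
translate([541, 0, 0]) cube([29, 207, 1686]);
translate([29, 0, 0]) cube([512, 207, 21]);
translate([29, 0, 312]) cube([512, 207, 21]);
translate([29, 0, 624]) cube([512, 207, 21]);
translate([29, 0, 936]) cube([512, 207, 21]);
translate([29, 0, 1248]) cube([512, 207, 21]);
translate([29, 0, 1560]) cube([512, 207, 21]);


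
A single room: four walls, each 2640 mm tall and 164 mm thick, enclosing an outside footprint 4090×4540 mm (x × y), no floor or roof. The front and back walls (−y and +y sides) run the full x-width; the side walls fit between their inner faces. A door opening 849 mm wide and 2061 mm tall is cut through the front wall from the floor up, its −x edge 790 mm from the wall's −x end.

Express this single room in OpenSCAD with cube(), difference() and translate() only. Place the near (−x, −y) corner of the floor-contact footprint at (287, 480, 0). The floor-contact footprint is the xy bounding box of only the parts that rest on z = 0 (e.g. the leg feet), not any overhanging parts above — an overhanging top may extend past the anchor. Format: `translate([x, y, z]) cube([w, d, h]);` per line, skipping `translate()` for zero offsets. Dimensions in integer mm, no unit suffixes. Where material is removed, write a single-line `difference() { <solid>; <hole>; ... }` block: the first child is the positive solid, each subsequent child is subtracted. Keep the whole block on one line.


difference() { translate([287, 480, 0]) cube([4090, 164, 2640]); translate([1077, 480, 0]) cube([849, 164, 2061]); }
translate([287, 4856, 0]) cube([4090, 164, 2640]);
translate([287, 644, 0]) cube([164, 4212, 2640]);
translate([4213, 644, 0]) cube([164, 4212, 2640]);


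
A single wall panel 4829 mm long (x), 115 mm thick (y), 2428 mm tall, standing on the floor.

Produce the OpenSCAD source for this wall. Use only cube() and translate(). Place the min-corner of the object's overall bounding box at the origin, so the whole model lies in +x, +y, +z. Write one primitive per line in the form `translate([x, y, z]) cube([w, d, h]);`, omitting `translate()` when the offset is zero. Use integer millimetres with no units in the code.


cube([4829, 115, 2428]);


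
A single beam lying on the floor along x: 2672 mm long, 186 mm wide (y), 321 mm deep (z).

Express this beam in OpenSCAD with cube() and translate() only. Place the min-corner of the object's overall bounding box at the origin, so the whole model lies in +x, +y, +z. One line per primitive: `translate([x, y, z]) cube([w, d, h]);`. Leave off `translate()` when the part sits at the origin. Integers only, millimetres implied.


cube([2672, 186, 321]);


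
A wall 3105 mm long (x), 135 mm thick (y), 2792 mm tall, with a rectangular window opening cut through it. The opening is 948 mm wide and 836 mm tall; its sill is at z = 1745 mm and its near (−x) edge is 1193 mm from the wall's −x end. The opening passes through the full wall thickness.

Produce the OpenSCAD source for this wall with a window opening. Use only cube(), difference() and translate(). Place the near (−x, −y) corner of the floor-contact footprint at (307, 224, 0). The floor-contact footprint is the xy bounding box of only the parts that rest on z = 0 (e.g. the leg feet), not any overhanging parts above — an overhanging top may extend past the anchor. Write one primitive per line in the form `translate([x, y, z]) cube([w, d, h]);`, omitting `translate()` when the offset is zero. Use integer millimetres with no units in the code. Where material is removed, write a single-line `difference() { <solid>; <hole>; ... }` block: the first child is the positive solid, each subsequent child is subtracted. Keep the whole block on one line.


difference() { translate([307, 224, 0]) cube([3105, 135, 2792]); translate([1500, 224, 1745]) cube([948, 135, 836]); }


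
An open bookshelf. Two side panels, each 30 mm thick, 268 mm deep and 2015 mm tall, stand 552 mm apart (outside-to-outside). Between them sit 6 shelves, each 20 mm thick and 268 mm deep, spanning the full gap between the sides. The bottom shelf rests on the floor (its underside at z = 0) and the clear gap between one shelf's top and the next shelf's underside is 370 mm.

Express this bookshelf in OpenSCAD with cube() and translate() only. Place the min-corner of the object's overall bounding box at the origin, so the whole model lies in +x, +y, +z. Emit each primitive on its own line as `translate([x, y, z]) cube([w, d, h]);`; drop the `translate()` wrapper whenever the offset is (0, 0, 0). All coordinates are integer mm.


cube([30, 268, 2015]);
translate([522, 0, 0]) cube([30, 268, 2015]);
translate([30, 0, 0]) cube([492, 268, 20]);
translate([30, 0, 390]) cube([492, 268, 20]);
translate([30, 0, 780]) cube([492, 268, 20]);
translate([30, 0, 1170]) cube([492, 268, 20]);
translate([30, 0, 1560]) cube([492, 268, 20]);
translate([30, 0, 1950]) cube([492, 268, 20]);


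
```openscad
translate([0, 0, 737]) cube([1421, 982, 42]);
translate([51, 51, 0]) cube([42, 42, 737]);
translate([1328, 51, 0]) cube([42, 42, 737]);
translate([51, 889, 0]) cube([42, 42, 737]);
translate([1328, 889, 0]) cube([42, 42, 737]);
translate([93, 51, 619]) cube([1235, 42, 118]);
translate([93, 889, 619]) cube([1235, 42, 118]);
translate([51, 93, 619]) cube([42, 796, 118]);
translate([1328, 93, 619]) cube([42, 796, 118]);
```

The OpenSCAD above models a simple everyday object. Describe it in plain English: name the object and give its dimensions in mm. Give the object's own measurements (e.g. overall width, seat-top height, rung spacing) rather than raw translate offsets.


A table: top 1421 mm (x) × 982 mm (y), 42 mm thick, upper face at z = 779 mm, on four 42×42 mm square legs, each inset 51 mm from the nearest pair of top edges from z = 0 to the bottom of the top. Four apron rails, 42 mm thick and 118 mm tall, run between adjacent legs with their top edges flush with the underside of the top and their outer faces flush with the legs' outer faces.


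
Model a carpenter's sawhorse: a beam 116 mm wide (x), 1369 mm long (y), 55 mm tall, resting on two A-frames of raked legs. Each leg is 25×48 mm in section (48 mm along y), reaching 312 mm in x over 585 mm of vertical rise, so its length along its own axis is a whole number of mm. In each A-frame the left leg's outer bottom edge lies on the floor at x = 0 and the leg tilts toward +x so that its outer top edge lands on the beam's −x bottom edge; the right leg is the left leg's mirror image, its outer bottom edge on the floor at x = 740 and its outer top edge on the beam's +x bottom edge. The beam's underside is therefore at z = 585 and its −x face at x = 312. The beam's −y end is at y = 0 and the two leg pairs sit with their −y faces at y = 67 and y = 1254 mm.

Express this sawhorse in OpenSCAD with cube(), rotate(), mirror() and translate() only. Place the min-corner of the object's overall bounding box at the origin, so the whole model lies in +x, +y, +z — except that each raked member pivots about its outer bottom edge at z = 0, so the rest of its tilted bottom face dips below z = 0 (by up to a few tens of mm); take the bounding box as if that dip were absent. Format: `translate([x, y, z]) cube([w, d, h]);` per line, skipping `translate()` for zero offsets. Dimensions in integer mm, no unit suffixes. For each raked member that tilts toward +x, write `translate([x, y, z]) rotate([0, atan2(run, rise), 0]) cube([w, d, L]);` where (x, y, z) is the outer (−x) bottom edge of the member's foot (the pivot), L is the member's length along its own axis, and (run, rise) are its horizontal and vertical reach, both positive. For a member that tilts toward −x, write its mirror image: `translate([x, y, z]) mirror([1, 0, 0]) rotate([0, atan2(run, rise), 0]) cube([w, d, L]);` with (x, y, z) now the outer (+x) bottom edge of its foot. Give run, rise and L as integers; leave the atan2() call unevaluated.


// leg length = √(312² + 585²) = 663
// right-leg outer foot x = 2·312 + 116 = 740
// beam min-corner = (312, 0, 585)
translate([312, 0, 585]) cube([116, 1369, 55]);
translate([0, 67, 0]) rotate([0, atan2(312, 585), 0]) cube([25, 48, 663]);
translate([740, 67, 0]) mirror([1, 0, 0]) rotate([0, atan2(312, 585), 0]) cube([25, 48, 663]);
translate([0, 1254, 0]) rotate([0, atan2(312, 585), 0]) cube([25, 48, 663]);
translate([740, 1254, 0]) mirror([1, 0, 0]) rotate([0, atan2(312, 585), 0]) cube([25, 48, 663]);


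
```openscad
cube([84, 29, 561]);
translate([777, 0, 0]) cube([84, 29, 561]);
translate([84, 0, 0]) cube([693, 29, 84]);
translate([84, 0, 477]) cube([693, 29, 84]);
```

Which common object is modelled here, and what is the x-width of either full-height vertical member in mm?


A picture frame. The border width is 84 mm.

Four thin pieces enclosing a rectangular opening — a picture frame. The two full-height stiles are 561 mm tall; the top rail sits at z = 477 and is 84 mm tall, so the border above the opening is 561 − 477 = 84 mm, matching the stile x-width.


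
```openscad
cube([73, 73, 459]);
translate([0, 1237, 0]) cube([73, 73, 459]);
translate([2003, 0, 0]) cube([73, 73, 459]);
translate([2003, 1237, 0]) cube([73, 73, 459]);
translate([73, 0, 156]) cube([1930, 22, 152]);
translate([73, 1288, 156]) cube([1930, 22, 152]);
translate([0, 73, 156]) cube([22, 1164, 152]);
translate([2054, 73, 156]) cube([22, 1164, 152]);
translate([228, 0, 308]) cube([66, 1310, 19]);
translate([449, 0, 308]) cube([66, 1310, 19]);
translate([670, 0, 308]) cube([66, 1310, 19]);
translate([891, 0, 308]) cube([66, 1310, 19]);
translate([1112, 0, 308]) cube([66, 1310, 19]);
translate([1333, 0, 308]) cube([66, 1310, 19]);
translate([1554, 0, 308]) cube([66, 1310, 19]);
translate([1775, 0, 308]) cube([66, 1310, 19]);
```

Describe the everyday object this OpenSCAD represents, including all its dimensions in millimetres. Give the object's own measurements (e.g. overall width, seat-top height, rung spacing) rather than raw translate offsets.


A bed frame 2076 mm long (x) by 1310 mm wide (y). Four 73×73 mm corner posts, 459 mm tall, at the corners of the footprint. Four rails of 22 mm thickness and 152 mm height run between adjacent posts with their undersides at z = 156 mm, their outer faces flush with the outside of the frame (the two x-running rails run between the posts' inner faces; the two y-running rails run between the posts' inner faces). 8 slats, each 66 mm wide (x) and 19 mm thick, lie across the top of the two x-running rails, running the full 1310 mm width of the frame in y; along x they sit between the end posts with a 155 mm gap after the −x posts and between neighbouring slats, leaving 162 mm before the +x posts.


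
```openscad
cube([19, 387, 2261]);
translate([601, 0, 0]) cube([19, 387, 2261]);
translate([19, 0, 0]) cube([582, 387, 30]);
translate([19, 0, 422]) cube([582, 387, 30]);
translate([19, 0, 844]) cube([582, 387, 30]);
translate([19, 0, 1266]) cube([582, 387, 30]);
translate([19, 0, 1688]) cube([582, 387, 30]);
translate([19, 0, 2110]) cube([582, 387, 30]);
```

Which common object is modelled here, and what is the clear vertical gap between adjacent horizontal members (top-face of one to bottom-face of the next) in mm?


A bookshelf. The clear shelf gap is 392 mm.

Two tall side panels with 6 horizontal boards between them — a bookshelf. The first two shelf undersides are at z = 0 and z = 422; with shelf thickness 30, the clear gap is 422 − 0 − 30 = 392 mm.


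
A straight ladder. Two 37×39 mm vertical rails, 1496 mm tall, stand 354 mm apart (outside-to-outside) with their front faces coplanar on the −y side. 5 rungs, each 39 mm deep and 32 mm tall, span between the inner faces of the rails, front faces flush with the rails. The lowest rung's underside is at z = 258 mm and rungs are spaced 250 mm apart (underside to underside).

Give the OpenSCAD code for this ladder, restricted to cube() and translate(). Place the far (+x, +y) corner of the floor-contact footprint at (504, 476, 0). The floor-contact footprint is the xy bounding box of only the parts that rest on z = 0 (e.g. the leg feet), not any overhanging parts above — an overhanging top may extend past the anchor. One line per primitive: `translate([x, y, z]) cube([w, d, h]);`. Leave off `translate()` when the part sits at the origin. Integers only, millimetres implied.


translate([150, 437, 0]) cube([37, 39, 1496]);
translate([467, 437, 0]) cube([37, 39, 1496]);
translate([187, 437, 258]) cube([280, 39, 32]);
translate([187, 437, 508]) cube([280, 39, 32]);
translate([187, 437, 758]) cube([280, 39, 32]);
translate([187, 437, 1008]) cube([280, 39, 32]);
translate([187, 437, 1258]) cube([280, 39, 32]);


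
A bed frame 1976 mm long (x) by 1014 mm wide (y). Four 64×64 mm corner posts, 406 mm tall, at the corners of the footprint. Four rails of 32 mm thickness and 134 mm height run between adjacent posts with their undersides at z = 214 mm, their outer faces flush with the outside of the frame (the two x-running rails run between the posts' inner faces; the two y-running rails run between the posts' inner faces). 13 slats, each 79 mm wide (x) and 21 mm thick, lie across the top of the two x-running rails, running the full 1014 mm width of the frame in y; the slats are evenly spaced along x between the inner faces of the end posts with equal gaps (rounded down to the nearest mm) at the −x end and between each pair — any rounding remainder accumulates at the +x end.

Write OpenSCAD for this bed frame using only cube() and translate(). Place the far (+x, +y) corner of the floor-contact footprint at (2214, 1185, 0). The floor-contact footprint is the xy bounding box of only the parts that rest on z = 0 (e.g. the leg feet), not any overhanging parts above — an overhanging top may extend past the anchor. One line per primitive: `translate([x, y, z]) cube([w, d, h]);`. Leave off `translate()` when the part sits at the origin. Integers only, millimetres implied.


translate([238, 171, 0]) cube([64, 64, 406]);
translate([238, 1121, 0]) cube([64, 64, 406]);
translate([2150, 171, 0]) cube([64, 64, 406]);
translate([2150, 1121, 0]) cube([64, 64, 406]);
translate([302, 171, 214]) cube([1848, 32, 134]);
translate([302, 1153, 214]) cube([1848, 32, 134]);
translate([238, 235, 214]) cube([32, 886, 134]);
translate([2182, 235, 214]) cube([32, 886, 134]);
translate([360, 171, 348]) cube([79, 1014, 21]);
translate([497, 171, 348]) cube([79, 1014, 21]);
translate([634, 171, 348]) cube([79, 1014, 21]);
translate([771, 171, 348]) cube([79, 1014, 21]);
translate([908, 171, 348]) cube([79, 1014, 21]);
translate([1045, 171, 348]) cube([79, 1014, 21]);
translate([1182, 171, 348]) cube([79, 1014, 21]);
translate([1319, 171, 348]) cube([79, 1014, 21]);
translate([1456, 171, 348]) cube([79, 1014, 21]);
translate([1593, 171, 348]) cube([79, 1014, 21]);
translate([1730, 171, 348]) cube([79, 1014, 21]);
translate([1867, 171, 348]) cube([79, 1014, 21]);
translate([2004, 171, 348]) cube([79, 1014, 21]);


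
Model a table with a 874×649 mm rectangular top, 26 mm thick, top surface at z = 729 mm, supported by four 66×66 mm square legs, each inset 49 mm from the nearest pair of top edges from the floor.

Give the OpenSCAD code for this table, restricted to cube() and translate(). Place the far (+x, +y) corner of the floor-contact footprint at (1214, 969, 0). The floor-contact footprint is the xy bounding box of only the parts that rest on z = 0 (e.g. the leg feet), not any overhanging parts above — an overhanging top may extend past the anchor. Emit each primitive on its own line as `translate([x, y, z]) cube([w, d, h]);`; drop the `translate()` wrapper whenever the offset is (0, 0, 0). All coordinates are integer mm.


translate([389, 369, 703]) cube([874, 649, 26]);
translate([438, 418, 0]) cube([66, 66, 703]);
translate([1148, 418, 0]) cube([66, 66, 703]);
translate([438, 903, 0]) cube([66, 66, 703]);
translate([1148, 903, 0]) cube([66, 66, 703]);


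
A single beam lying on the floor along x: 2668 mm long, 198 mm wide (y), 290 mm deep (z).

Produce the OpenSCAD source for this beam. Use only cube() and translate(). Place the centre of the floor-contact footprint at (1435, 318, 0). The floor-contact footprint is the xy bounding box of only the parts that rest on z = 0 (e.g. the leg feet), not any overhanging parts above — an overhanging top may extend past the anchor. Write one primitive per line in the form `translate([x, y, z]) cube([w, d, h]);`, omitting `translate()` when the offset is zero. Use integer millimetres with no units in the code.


translate([101, 219, 0]) cube([2668, 198, 290]);


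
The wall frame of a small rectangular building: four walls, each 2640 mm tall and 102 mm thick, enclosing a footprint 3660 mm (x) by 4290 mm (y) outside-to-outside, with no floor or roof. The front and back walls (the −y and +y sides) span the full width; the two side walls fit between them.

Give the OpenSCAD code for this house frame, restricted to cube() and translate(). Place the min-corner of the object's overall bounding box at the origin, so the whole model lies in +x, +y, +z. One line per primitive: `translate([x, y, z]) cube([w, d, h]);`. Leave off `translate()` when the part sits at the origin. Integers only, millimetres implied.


cube([3660, 102, 2640]);
translate([0, 4188, 0]) cube([3660, 102, 2640]);
translate([0, 102, 0]) cube([102, 4086, 2640]);
translate([3558, 102, 0]) cube([102, 4086, 2640]);


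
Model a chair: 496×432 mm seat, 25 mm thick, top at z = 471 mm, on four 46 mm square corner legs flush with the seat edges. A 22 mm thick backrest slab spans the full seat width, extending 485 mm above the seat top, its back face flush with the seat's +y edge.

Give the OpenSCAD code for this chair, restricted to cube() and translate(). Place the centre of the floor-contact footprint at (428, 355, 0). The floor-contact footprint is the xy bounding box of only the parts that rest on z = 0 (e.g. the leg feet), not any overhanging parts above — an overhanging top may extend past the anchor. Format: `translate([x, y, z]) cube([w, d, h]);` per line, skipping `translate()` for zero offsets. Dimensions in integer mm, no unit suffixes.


translate([180, 139, 446]) cube([496, 432, 25]);
translate([180, 139, 0]) cube([46, 46, 446]);
translate([630, 139, 0]) cube([46, 46, 446]);
translate([180, 525, 0]) cube([46, 46, 446]);
translate([630, 525, 0]) cube([46, 46, 446]);
translate([180, 549, 471]) cube([496, 22, 485]);


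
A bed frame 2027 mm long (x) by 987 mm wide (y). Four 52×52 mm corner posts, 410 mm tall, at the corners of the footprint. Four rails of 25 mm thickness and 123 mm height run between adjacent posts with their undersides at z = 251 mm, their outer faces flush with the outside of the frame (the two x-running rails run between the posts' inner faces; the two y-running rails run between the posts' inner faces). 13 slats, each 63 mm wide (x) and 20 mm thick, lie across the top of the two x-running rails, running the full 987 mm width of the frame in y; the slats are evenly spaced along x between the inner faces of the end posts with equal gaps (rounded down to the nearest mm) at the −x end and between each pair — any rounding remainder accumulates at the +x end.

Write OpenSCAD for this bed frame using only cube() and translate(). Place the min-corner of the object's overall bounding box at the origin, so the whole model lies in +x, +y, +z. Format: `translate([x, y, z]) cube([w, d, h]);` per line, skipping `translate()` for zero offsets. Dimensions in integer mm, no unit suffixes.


// slat z = rail_z + rail_h = 251 + 123 = 374
// slat gap = ⌊(1923 − 13·63) / 14⌋ = 78
cube([52, 52, 410]);
translate([0, 935, 0]) cube([52, 52, 410]);
translate([1975, 0, 0]) cube([52, 52, 410]);
translate([1975, 935, 0]) cube([52, 52, 410]);
translate([52, 0, 251]) cube([1923, 25, 123]);
translate([52, 962, 251]) cube([1923, 25, 123]);
translate([0, 52, 251]) cube([25, 883, 123]);
translate([2002, 52, 251]) cube([25, 883, 123]);
translate([130, 0, 374]) cube([63, 987, 20]);
translate([271, 0, 374]) cube([63, 987, 20]);
translate([412, 0, 374]) cube([63, 987, 20]);
translate([553, 0, 374]) cube([63, 987, 20]);
translate([694, 0, 374]) cube([63, 987, 20]);
translate([835, 0, 374]) cube([63, 987, 20]);
translate([976, 0, 374]) cube([63, 987, 20]);
translate([1117, 0, 374]) cube([63, 987, 20]);
translate([1258, 0, 374]) cube([63, 987, 20]);
translate([1399, 0, 374]) cube([63, 987, 20]);
translate([1540, 0, 374]) cube([63, 987, 20]);
translate([1681, 0, 374]) cube([63, 987, 20]);
translate([1822, 0, 374]) cube([63, 987, 20]);


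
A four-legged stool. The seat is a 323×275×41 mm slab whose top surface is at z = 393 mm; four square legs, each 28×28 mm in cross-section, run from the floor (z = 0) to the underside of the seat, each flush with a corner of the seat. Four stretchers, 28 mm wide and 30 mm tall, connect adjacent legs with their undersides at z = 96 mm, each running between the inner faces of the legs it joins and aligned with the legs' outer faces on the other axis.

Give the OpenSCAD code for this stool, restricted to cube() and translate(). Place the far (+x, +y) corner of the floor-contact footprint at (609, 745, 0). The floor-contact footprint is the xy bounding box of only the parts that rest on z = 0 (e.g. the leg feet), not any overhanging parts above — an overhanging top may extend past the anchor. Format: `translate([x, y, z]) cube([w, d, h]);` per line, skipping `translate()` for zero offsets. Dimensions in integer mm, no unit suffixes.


translate([286, 470, 352]) cube([323, 275, 41]);
translate([286, 470, 0]) cube([28, 28, 352]);
translate([581, 470, 0]) cube([28, 28, 352]);
translate([286, 717, 0]) cube([28, 28, 352]);
translate([581, 717, 0]) cube([28, 28, 352]);
translate([314, 470, 96]) cube([267, 28, 30]);
translate([314, 717, 96]) cube([267, 28, 30]);
translate([286, 498, 96]) cube([28, 219, 30]);
translate([581, 498, 96]) cube([28, 219, 30]);


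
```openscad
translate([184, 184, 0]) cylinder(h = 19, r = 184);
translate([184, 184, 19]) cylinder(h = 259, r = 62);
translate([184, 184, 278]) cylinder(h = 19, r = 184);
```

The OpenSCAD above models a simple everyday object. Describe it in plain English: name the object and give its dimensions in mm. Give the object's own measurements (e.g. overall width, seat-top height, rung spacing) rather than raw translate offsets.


A spool: two coaxial disc flanges of radius 184 mm and thickness 19 mm, joined by a core cylinder of radius 62 mm and height 259 mm. The lower flange rests on z = 0 and the three cylinders share a vertical axis.


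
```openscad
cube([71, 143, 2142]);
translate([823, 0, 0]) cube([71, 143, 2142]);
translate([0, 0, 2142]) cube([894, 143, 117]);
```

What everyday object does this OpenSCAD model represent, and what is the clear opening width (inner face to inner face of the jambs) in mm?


A door frame. The clear opening width is 752 mm.

Two 2142 mm tall posts with a header on top — a door frame. The left jamb is 71 mm wide at x = 0; the right jamb starts at x = 823. The clear opening is 823 − 71 = 752 mm.


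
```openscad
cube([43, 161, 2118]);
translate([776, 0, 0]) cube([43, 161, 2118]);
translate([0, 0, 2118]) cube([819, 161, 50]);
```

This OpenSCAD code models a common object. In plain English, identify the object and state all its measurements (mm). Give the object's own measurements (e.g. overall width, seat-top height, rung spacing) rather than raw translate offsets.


A door frame. The clear opening is 733 mm wide and 2118 mm high. Two 43 mm wide jambs, 161 mm deep, stand either side of the opening from the floor to the top of the opening. A 50 mm thick head sits across the top of both jambs, spanning the full outside width of the frame.


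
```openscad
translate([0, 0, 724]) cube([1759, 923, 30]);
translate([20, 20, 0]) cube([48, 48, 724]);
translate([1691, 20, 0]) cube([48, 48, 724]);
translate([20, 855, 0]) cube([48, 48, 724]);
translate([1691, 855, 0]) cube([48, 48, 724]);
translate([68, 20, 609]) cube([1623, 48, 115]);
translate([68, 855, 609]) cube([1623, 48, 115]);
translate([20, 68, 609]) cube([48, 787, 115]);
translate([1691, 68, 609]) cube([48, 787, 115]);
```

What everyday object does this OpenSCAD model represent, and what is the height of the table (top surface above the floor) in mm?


A table. The table height is 754 mm.

A 1759×923×30 slab sits at z = 724 on four 48 mm square posts — a table. The top surface is at 724 + 30 = 754 mm.
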